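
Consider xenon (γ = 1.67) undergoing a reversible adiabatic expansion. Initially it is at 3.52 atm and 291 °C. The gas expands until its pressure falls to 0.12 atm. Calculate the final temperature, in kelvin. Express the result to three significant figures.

T₂ ≈ 145 K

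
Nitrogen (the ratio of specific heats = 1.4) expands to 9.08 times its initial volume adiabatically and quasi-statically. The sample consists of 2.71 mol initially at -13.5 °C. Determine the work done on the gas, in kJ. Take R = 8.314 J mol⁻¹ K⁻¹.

W ≈ -8.57 kJ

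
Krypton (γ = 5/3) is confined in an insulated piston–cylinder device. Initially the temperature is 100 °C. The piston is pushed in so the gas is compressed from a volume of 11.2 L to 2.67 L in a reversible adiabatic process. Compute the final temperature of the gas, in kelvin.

Adiabatic: T₁V₁^(γ−1) = T₂V₂^(γ−1) ⇒ T₂ = T₁ (V₁/V₂)^(γ−1).
T₁ = 100 °C = 373.1 K.
T₂ = 373.1 × (11.2/2.67)^(2/3) = 970.6 K.

T₂ ≈ 971 K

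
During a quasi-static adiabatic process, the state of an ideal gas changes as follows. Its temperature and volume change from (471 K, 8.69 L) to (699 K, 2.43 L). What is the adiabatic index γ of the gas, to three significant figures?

γ ≈ 1.31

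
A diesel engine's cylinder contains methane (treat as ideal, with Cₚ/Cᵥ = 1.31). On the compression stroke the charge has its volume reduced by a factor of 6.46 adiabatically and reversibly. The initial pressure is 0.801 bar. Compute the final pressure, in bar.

P₂ ≈ 9.23 bar

Adiabatic: P₁V₁^γ = P₂V₂^γ ⇒ P₂ = P₁ (V₁/V₂)^γ.
P₂ = 0.801 × 6.46^(1.31) = 9.227 bar.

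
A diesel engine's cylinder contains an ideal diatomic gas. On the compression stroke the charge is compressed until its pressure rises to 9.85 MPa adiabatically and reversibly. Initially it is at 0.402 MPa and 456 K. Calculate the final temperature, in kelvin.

Along an adiabat T P^((1−γ)/γ) is constant, so T₂ = T₁ (P₂/P₁)^((γ−1)/γ).
For a diatomic ideal gas γ = 7/5, so (γ−1)/γ = 2/7.
T₂ = 456 × (9.85/0.402)^(2/7) = 1137 K.

T₂ ≈ 1140 K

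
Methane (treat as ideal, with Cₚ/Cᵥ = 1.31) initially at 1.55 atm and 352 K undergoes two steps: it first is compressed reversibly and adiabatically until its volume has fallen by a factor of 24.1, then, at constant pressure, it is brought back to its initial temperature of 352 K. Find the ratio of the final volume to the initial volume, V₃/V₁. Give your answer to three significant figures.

V₃/V₁ ≈ 0.0155

Adiabatic step: V₂/V₁ = 0.04149; T₂ = T₁·24.1^(0.31) = 944 K.
Isobaric step: V₃/V₂ = T₃/T₂ = 352/944.
V₃/V₁ = (V₂/V₁)(V₃/V₂) = 0.04149 × (352/944) = 0.01547.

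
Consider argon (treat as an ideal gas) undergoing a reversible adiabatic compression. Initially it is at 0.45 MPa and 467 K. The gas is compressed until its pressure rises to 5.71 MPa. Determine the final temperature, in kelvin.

Adiabatic: T₂/T₁ = (P₂/P₁)^((γ−1)/γ).
For a monatomic ideal gas γ = 5/3, so (γ−1)/γ = 2/5.
T₂ = 467 × (5.71/0.45)^(2/5) = 1290 K.

T₂ ≈ 1290 K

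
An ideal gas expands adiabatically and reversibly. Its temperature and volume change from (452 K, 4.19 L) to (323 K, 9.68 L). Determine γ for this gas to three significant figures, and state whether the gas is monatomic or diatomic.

γ ≈ 1.40; diatomic

TV^(γ−1) = const ⇒ γ − 1 = ln(T₂/T₁) / ln(V₁/V₂).
γ = 1 + ln(323/452) / ln(4.19/9.68) = 1.401.
γ ≈ 1.40 is close to 7/5, so the gas is diatomic.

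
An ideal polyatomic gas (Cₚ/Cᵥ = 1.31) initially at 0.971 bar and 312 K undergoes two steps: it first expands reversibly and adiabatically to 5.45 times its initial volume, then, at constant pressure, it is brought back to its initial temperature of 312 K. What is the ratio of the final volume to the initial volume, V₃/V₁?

Adiabatic step: V₂/V₁ = 5.45; T₂ = T₁·(1/5.45)^(0.31) = 184.4 K.
Isobaric step: V₃/V₂ = T₃/T₂ = 312/184.4.
V₃/V₁ = (V₂/V₁)(V₃/V₂) = 5.45 × (312/184.4) = 9.219.

V₃/V₁ ≈ 9.22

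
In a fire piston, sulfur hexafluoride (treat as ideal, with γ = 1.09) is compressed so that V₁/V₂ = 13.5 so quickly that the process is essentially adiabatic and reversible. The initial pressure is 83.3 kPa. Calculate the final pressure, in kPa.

P₂ ≈ 1420 kPa

Since PV^γ is constant along a reversible adiabat, P₂ = P₁ (V₁/V₂)^γ.
P₂ = 83.3 × 13.5^(1.09) = 1421 kPa.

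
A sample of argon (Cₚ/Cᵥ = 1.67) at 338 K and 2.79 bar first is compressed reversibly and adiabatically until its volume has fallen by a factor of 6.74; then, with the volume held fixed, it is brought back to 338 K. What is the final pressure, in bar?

P₃ ≈ 18.8 bar

Adiabatic step (PV^γ = const): P₂ = 2.79×6.74^(1.67) = 67.53 bar; T₂ = 338×6.74^(0.67) = 1214 K.
Isochoric: P₃ = P₂(T₃/T₂) = 67.53 × (338/1214) = 18.8 bar.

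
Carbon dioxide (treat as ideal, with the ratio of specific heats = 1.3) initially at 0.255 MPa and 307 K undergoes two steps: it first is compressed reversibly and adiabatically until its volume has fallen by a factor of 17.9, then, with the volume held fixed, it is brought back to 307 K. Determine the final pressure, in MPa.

Adiabatic step (PV^γ = const): P₂ = 0.255×17.9^(1.3) = 10.85 MPa; T₂ = 307×17.9^(0.3) = 729.4 K.
Isochoric: P₃ = P₂(T₃/T₂) = 10.85 × (307/729.4) = 4.564 MPa.

P₃ ≈ 4.56 MPa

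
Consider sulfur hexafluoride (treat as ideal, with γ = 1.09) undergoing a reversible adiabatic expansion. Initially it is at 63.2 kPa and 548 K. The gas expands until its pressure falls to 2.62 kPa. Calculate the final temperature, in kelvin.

T₂ ≈ 421 K

Adiabatic: T₂/T₁ = (P₂/P₁)^((γ−1)/γ).
T₂ = 548 × (2.62/63.2)^(0.0826) = 421.3 K.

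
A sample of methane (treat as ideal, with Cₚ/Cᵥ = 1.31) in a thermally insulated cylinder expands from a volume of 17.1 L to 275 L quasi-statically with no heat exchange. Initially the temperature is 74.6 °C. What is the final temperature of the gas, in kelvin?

For a reversible adiabat TV^(γ−1) is constant, so T₂ = T₁ (V₁/V₂)^(γ−1).
T₁ = 74.6 °C = 347.8 K.
T₂ = 347.8 × (17.1/275)^(0.31) = 147 K.

T₂ ≈ 147 K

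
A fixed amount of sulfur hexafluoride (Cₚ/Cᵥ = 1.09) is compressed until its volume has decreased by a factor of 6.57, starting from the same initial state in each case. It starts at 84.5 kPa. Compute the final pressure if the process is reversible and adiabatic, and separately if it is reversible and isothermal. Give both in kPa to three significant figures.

adiabatic: 658 kPa; isothermal: 555 kPa

Isothermal: P₂ = P₁(V₁/V₂) = 84.5×6.57 = 555.2 kPa.
Adiabatic: P₂ = P₁(V₁/V₂)^γ = 84.5×6.57^(1.09) = 657.7 kPa.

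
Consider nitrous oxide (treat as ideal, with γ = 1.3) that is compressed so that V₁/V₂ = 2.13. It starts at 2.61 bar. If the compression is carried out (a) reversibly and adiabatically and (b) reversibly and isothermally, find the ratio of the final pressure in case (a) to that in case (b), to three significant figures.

Isothermal: P_b = P₁(V₁/V₂) = 2.61×2.13.
Adiabatic: P_a = P₁(V₁/V₂)^γ = 2.61×2.13^(1.3).
P_a/P_b = (V₁/V₂)^(γ−1) = 2.13^(0.3) = 1.255.

P_adiabatic / P_isothermal ≈ 1.25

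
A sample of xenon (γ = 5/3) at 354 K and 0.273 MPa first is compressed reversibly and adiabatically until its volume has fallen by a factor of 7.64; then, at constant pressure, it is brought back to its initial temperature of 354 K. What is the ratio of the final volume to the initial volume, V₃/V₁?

Adiabatic step: V₂/V₁ = 0.1309; T₂ = T₁·7.64^(2/3) = 1373 K.
Isobaric step: V₃/V₂ = T₃/T₂ = 354/1373.
V₃/V₁ = (V₂/V₁)(V₃/V₂) = 0.1309 × (354/1373) = 0.03374.

V₃/V₁ ≈ 0.0337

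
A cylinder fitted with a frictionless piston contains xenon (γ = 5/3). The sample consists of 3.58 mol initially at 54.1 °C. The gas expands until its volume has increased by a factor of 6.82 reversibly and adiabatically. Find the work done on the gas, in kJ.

For a reversible adiabat TV^(γ−1) is constant, so T₂ = T₁ (V₁/V₂)^(γ−1).
T₁ = 54.1 °C = 327.2 K.
T₂ = 327.2 × (1/6.82)^(2/3) = 91 K.
Q = 0, so ΔU = W_on_gas = nCᵥΔT with Cᵥ = R/(γ−1) = 12.47 J/(mol·K).
ΔU = 3.58 × 12.47 × (91 − 327.2) = -10550 J.

W ≈ -10.5 kJ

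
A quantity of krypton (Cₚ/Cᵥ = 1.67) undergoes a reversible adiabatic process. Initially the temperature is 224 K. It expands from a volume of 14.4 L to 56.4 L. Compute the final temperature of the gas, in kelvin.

For a reversible adiabat TV^(γ−1) is constant, so T₂ = T₁ (V₁/V₂)^(γ−1).
T₂ = 224 × (14.4/56.4)^(0.67) = 89.74 K.

T₂ ≈ 89.7 K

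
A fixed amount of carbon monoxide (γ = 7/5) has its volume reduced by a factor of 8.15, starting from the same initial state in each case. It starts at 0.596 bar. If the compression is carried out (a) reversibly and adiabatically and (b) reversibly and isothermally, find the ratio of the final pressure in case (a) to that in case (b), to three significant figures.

P_adiabatic / P_isothermal ≈ 2.31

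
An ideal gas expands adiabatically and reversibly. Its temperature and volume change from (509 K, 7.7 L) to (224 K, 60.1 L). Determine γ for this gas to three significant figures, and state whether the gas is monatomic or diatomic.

γ ≈ 1.40; diatomic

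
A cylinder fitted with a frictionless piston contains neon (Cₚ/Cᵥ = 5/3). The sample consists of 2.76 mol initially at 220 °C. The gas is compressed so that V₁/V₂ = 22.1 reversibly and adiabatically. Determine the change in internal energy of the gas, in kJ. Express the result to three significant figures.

ΔU ≈ 117 kJ

For a reversible adiabat TV^(γ−1) is constant, so T₂ = T₁ (V₁/V₂)^(γ−1).
T₁ = 220 °C = 493.1 K.
T₂ = 493.1 × 22.1^(2/3) = 3884 K.
Q = 0, so ΔU = W_on_gas = nCᵥΔT with Cᵥ = R/(γ−1) = 12.47 J/(mol·K).
ΔU = 2.76 × 12.47 × (3884 − 493.1) = 116700 J.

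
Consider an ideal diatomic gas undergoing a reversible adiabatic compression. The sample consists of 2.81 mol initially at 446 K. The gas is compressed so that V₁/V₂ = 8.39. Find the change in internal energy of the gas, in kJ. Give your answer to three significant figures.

ΔU ≈ 34.9 kJ

For a reversible adiabat TV^(γ−1) is constant, so T₂ = T₁ (V₁/V₂)^(γ−1).
γ = 7/5 for a diatomic ideal gas, so γ−1 = 2/5.
T₂ = 446 × 8.39^(2/5) = 1044 K.
Q = 0, so ΔU = W_on_gas = nCᵥΔT with Cᵥ = R/(γ−1) = 20.79 J/(mol·K).
ΔU = 2.81 × 20.79 × (1044 − 446) = 34950 J.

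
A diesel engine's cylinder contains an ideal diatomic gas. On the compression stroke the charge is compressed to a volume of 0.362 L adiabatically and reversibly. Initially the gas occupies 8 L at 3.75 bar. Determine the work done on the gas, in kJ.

W ≈ 18.4 kJ

γ = 7/5 for a diatomic ideal gas.
P₂ = P₁(V₁/V₂)^γ = 3.75×(8/0.362)^(7/5) = 285.9 bar.
For a reversible adiabat, W_by_gas = (P₁V₁ − P₂V₂)/(γ−1).
W_by = (375000×0.008 − 2.859×10^7×0.000362) / (2/5) = -18370 J.
W_on_gas = −W_by = 18370 J.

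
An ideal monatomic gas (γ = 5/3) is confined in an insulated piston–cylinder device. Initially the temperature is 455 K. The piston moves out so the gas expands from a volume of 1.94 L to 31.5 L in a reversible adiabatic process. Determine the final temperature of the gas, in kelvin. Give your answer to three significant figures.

T₂ ≈ 71.0 K

For a reversible adiabat TV^(γ−1) is constant, so T₂ = T₁ (V₁/V₂)^(γ−1).
T₂ = 455 × (1.94/31.5)^(2/3) = 70.96 K.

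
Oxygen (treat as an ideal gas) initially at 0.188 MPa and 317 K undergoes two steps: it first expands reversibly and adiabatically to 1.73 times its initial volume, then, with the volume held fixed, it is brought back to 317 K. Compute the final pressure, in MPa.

For a diatomic ideal gas γ = 7/5.
Adiabatic step (PV^γ = const): P₂ = 0.188×(1/1.73)^(7/5) = 0.08728 MPa; T₂ = 317×(1/1.73)^(2/5) = 254.6 K.
Isochoric: P₃ = P₂(T₃/T₂) = 0.08728 × (317/254.6) = 0.1087 MPa.

P₃ ≈ 0.109 MPa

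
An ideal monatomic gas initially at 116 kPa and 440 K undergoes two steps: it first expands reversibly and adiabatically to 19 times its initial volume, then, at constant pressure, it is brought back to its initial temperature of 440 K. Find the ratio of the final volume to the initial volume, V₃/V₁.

For a monatomic ideal gas γ = 5/3.
Adiabatic step: V₂/V₁ = 19; T₂ = T₁·(1/19)^(2/3) = 61.79 K.
Isobaric step: V₃/V₂ = T₃/T₂ = 440/61.79.
V₃/V₁ = (V₂/V₁)(V₃/V₂) = 19 × (440/61.79) = 135.3.

V₃/V₁ ≈ 135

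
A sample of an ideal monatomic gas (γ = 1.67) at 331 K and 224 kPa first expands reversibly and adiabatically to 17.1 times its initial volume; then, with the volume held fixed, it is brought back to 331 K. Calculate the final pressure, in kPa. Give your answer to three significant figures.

P₃ ≈ 13.1 kPa

Adiabatic step (PV^γ = const): P₂ = 224×(1/17.1)^(1.67) = 1.955 kPa; T₂ = 331×(1/17.1)^(0.67) = 49.4 K.
Isochoric: P₃ = P₂(T₃/T₂) = 1.955 × (331/49.4) = 13.1 kPa.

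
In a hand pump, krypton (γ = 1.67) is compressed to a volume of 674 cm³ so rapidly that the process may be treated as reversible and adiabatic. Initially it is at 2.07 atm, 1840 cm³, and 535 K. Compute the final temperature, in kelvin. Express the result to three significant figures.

T₂ ≈ 1050 K

Adiabatic: T₁V₁^(γ−1) = T₂V₂^(γ−1) ⇒ T₂ = T₁ (V₁/V₂)^(γ−1).
T₂ = 535 × (1840/674)^(0.67) = 1049 K.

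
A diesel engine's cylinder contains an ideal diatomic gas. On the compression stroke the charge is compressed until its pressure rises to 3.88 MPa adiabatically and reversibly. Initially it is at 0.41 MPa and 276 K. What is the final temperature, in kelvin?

Adiabatic: T₂/T₁ = (P₂/P₁)^((γ−1)/γ).
For a diatomic ideal gas γ = 7/5, so (γ−1)/γ = 2/7.
T₂ = 276 × (3.88/0.41)^(2/7) = 524.5 K.

T₂ ≈ 525 K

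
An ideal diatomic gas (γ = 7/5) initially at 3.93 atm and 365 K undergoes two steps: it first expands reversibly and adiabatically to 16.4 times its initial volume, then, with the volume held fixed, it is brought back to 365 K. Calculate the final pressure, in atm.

P₃ ≈ 0.240 atm

Adiabatic step (PV^γ = const): P₂ = 3.93×(1/16.4)^(7/5) = 0.07827 atm; T₂ = 365×(1/16.4)^(2/5) = 119.2 K.
Isochoric: P₃ = P₂(T₃/T₂) = 0.07827 × (365/119.2) = 0.2396 atm.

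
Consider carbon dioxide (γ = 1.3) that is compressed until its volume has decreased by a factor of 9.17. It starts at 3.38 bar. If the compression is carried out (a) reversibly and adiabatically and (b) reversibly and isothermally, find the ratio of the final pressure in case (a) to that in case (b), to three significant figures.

Isothermal: P_b = P₁(V₁/V₂) = 3.38×9.17.
Adiabatic: P_a = P₁(V₁/V₂)^γ = 3.38×9.17^(1.3).
P_a/P_b = (V₁/V₂)^(γ−1) = 9.17^(0.3) = 1.944.

P_adiabatic / P_isothermal ≈ 1.94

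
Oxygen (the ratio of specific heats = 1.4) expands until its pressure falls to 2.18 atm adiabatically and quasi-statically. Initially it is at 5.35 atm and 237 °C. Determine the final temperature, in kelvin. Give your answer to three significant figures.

T₂ ≈ 395 K

Adiabatic: T₂/T₁ = (P₂/P₁)^((γ−1)/γ).
T₁ = 237 °C = 510.1 K.
T₂ = 510.1 × (2.18/5.35)^(0.286) = 394.7 K.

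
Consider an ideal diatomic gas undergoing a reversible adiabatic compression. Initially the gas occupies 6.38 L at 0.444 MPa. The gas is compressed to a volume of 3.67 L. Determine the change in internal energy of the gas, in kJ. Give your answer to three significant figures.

γ = 7/5 for a diatomic ideal gas.
P₂ = P₁(V₁/V₂)^γ = 0.444×(6.38/3.67)^(7/5) = 0.9629 MPa.
For a reversible adiabat, W_by_gas = (P₁V₁ − P₂V₂)/(γ−1).
W_by = (444000×0.00638 − 962900×0.00367) / (2/5) = -1753 J.
Q = 0 ⇒ ΔU = −W_by = 1753 J.

ΔU ≈ 1.75 kJ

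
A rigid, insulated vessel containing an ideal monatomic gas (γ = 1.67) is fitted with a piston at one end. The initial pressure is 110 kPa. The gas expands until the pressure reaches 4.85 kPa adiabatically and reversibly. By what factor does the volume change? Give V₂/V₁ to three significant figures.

From PV^γ = const, V₂/V₁ = (P₁/P₂)^(1/γ).
V₂/V₁ = (110/4.85)^(0.599) = 6.483.

V₂/V₁ ≈ 6.48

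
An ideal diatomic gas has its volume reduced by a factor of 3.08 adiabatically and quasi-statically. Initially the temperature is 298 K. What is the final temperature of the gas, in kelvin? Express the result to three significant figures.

Adiabatic: T₁V₁^(γ−1) = T₂V₂^(γ−1) ⇒ T₂ = T₁ (V₁/V₂)^(γ−1).
For a diatomic ideal gas γ = 7/5, so γ−1 = 2/5.
T₂ = 298 × 3.08^(2/5) = 467.3 K.

T₂ ≈ 467 K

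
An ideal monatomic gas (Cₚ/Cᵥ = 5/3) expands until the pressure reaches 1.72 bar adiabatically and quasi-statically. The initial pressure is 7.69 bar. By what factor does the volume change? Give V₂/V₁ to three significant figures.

From PV^γ = const, V₂/V₁ = (P₁/P₂)^(1/γ).
V₂/V₁ = (7.69/1.72)^(3/5) = 2.456.

V₂/V₁ ≈ 2.46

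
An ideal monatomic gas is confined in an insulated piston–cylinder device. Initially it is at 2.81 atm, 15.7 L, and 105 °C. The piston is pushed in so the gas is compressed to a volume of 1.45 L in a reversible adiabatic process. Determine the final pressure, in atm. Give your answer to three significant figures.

P₂ ≈ 149 atm

Adiabatic: P₁V₁^γ = P₂V₂^γ ⇒ P₂ = P₁ (V₁/V₂)^γ.
γ = 5/3 for a monatomic ideal gas.
P₂ = 2.81 × (15.7/1.45)^(5/3) = 148.9 atm.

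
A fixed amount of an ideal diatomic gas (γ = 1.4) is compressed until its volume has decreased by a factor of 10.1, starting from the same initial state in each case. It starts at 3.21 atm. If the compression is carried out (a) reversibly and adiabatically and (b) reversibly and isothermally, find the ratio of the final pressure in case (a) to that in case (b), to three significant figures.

P_adiabatic / P_isothermal ≈ 2.52

Isothermal: P_b = P₁(V₁/V₂) = 3.21×10.1.
Adiabatic: P_a = P₁(V₁/V₂)^γ = 3.21×10.1^(1.4).
P_a/P_b = (V₁/V₂)^(γ−1) = 10.1^(0.4) = 2.522.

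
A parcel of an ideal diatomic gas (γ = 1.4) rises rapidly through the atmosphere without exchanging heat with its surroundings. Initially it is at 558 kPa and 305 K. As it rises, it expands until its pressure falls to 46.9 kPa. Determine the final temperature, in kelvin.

Along an adiabat T P^((1−γ)/γ) is constant, so T₂ = T₁ (P₂/P₁)^((γ−1)/γ).
T₂ = 305 × (46.9/558)^(0.286) = 150.3 K.

T₂ ≈ 150 K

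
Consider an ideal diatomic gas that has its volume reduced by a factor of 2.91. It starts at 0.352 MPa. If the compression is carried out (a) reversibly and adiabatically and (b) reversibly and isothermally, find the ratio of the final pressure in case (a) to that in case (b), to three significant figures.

For a diatomic ideal gas γ = 7/5.
Isothermal: P_b = P₁(V₁/V₂) = 0.352×2.91.
Adiabatic: P_a = P₁(V₁/V₂)^γ = 0.352×2.91^(7/5).
P_a/P_b = (V₁/V₂)^(γ−1) = 2.91^(2/5) = 1.533.

P_adiabatic / P_isothermal ≈ 1.53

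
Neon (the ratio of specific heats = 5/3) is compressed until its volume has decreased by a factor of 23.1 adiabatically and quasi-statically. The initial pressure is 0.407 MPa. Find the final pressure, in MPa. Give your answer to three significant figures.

P₂ ≈ 76.3 MPa

Adiabatic: P₁V₁^γ = P₂V₂^γ ⇒ P₂ = P₁ (V₁/V₂)^γ.
P₂ = 0.407 × 23.1^(5/3) = 76.26 MPa.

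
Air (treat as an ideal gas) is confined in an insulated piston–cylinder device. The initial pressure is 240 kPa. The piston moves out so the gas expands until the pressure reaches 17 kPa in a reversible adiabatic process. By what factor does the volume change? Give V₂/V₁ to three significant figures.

From PV^γ = const, V₂/V₁ = (P₁/P₂)^(1/γ).
For a diatomic ideal gas γ = 7/5.
V₂/V₁ = (240/17)^(5/7) = 6.626.

V₂/V₁ ≈ 6.63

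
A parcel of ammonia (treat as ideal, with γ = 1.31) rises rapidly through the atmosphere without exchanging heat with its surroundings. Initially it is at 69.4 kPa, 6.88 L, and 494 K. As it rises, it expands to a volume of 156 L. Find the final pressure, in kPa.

P₂ ≈ 1.16 kPa

Adiabatic: P₁V₁^γ = P₂V₂^γ ⇒ P₂ = P₁ (V₁/V₂)^γ.
P₂ = 69.4 × (6.88/156)^(1.31) = 1.163 kPa.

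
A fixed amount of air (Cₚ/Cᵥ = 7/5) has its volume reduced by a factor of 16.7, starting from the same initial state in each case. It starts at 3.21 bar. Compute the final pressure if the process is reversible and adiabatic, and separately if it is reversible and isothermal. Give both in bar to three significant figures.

adiabatic: 165 bar; isothermal: 53.6 bar

Isothermal: P₂ = P₁(V₁/V₂) = 3.21×16.7 = 53.61 bar.
Adiabatic: P₂ = P₁(V₁/V₂)^γ = 3.21×16.7^(7/5) = 165.3 bar.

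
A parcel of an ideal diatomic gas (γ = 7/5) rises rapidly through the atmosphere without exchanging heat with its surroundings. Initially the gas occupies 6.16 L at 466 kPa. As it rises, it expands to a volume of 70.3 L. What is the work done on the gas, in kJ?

W ≈ -4.47 kJ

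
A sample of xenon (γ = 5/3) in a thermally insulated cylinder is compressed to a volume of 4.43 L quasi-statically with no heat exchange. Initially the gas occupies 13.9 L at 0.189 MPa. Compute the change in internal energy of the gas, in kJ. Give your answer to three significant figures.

ΔU ≈ 4.51 kJ

P₂ = P₁(V₁/V₂)^γ = 0.189×(13.9/4.43)^(5/3) = 1.271 MPa.
For a reversible adiabat, W_by_gas = (P₁V₁ − P₂V₂)/(γ−1).
W_by = (189000×0.0139 − 1.271×10^6×0.00443) / (2/3) = -4505 J.
Q = 0 ⇒ ΔU = −W_by = 4505 J.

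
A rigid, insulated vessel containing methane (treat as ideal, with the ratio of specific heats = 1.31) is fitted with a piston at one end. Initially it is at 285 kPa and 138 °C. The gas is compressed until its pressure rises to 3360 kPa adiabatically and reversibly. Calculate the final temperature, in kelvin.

Along an adiabat T P^((1−γ)/γ) is constant, so T₂ = T₁ (P₂/P₁)^((γ−1)/γ).
T₁ = 138 °C = 411.1 K.
T₂ = 411.1 × (3360/285)^(0.237) = 737.2 K.

T₂ ≈ 737 K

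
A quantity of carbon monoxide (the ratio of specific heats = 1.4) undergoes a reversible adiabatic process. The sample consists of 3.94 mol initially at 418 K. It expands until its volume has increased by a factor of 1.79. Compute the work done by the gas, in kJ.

W ≈ 7.11 kJ

Adiabatic: T₁V₁^(γ−1) = T₂V₂^(γ−1) ⇒ T₂ = T₁ (V₁/V₂)^(γ−1).
T₂ = 418 × (1/1.79)^(0.4) = 331.2 K.
Q = 0, so ΔU = W_on_gas = nCᵥΔT with Cᵥ = R/(γ−1) = 20.79 J/(mol·K).
ΔU = 3.94 × 20.79 × (331.2 − 418) = -7112 J.
Work done by the gas = −ΔU = 7112 J.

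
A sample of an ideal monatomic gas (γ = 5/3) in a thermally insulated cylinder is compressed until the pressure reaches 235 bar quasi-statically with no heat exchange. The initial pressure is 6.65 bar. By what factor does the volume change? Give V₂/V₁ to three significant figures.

V₂/V₁ ≈ 0.118

From PV^γ = const, V₂/V₁ = (P₁/P₂)^(1/γ).
V₂/V₁ = (6.65/235)^(3/5) = 0.1178.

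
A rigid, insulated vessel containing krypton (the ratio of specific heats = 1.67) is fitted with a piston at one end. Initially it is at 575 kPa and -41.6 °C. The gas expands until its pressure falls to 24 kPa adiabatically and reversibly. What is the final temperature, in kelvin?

Adiabatic: T₂/T₁ = (P₂/P₁)^((γ−1)/γ).
T₁ = -41.6 °C = 231.5 K.
T₂ = 231.5 × (24/575)^(0.401) = 64.75 K.

T₂ ≈ 64.7 K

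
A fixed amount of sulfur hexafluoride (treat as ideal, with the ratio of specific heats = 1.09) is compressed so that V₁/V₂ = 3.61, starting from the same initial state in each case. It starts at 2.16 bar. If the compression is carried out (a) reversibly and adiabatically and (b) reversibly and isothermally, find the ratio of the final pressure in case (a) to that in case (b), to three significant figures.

Isothermal: P_b = P₁(V₁/V₂) = 2.16×3.61.
Adiabatic: P_a = P₁(V₁/V₂)^γ = 2.16×3.61^(1.09).
P_a/P_b = (V₁/V₂)^(γ−1) = 3.61^(0.09) = 1.122.

P_adiabatic / P_isothermal ≈ 1.12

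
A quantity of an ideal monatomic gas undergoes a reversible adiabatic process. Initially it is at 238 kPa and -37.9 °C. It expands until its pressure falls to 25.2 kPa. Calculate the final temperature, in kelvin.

Along an adiabat T P^((1−γ)/γ) is constant, so T₂ = T₁ (P₂/P₁)^((γ−1)/γ).
For a monatomic ideal gas γ = 5/3, so (γ−1)/γ = 2/5.
T₁ = -37.9 °C = 235.2 K.
T₂ = 235.2 × (25.2/238)^(2/5) = 95.82 K.

T₂ ≈ 95.8 K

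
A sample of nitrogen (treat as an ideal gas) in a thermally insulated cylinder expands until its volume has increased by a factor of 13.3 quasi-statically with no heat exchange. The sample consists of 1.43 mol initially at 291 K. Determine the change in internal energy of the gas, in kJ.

ΔU ≈ -5.58 kJ

Adiabatic: T₁V₁^(γ−1) = T₂V₂^(γ−1) ⇒ T₂ = T₁ (V₁/V₂)^(γ−1).
γ = 7/5 for a diatomic ideal gas, so γ−1 = 2/5.
T₂ = 291 × (1/13.3)^(2/5) = 103.4 K.
Q = 0, so ΔU = W_on_gas = nCᵥΔT with Cᵥ = R/(γ−1) = 20.79 J/(mol·K).
ΔU = 1.43 × 20.79 × (103.4 − 291) = -5577 J.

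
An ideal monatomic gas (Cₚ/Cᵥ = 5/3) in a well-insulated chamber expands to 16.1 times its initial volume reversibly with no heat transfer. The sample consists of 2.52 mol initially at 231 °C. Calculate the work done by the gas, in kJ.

Adiabatic: T₁V₁^(γ−1) = T₂V₂^(γ−1) ⇒ T₂ = T₁ (V₁/V₂)^(γ−1).
T₁ = 231 °C = 504.1 K.
T₂ = 504.1 × (1/16.1)^(2/3) = 79.07 K.
Q = 0, so ΔU = W_on_gas = nCᵥΔT with Cᵥ = R/(γ−1) = 12.47 J/(mol·K).
ΔU = 2.52 × 12.47 × (79.07 − 504.1) = -13360 J.
Work done by the gas = −ΔU = 13360 J.

W ≈ 13.4 kJ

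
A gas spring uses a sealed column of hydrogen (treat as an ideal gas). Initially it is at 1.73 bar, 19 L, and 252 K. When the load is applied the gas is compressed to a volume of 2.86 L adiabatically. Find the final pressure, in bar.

Since PV^γ is constant along a reversible adiabat, P₂ = P₁ (V₁/V₂)^γ.
γ = 7/5 for a diatomic ideal gas.
P₂ = 1.73 × (19/2.86)^(7/5) = 24.51 bar.

P₂ ≈ 24.5 bar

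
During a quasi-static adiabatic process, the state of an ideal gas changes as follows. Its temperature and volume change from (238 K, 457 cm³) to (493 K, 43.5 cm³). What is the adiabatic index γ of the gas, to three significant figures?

TV^(γ−1) = const ⇒ γ − 1 = ln(T₂/T₁) / ln(V₁/V₂).
γ = 1 + ln(493/238) / ln(457/43.5) = 1.31.

γ ≈ 1.31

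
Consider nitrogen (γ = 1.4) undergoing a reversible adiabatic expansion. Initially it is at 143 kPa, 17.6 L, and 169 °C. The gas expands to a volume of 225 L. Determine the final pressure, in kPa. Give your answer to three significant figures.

P₂ ≈ 4.04 kPa

Since PV^γ is constant along a reversible adiabat, P₂ = P₁ (V₁/V₂)^γ.
P₂ = 143 × (17.6/225)^(1.4) = 4.036 kPa.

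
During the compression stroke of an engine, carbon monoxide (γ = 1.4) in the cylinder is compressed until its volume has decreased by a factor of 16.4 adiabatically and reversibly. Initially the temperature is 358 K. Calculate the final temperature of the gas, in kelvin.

Adiabatic: T₁V₁^(γ−1) = T₂V₂^(γ−1) ⇒ T₂ = T₁ (V₁/V₂)^(γ−1).
T₂ = 358 × 16.4^(0.4) = 1096 K.

T₂ ≈ 1100 K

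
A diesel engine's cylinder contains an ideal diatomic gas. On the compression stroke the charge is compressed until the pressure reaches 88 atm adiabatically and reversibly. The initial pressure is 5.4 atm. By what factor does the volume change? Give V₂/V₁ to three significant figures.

From PV^γ = const, V₂/V₁ = (P₁/P₂)^(1/γ).
For a diatomic ideal gas γ = 7/5.
V₂/V₁ = (5.4/88)^(5/7) = 0.1362.

V₂/V₁ ≈ 0.136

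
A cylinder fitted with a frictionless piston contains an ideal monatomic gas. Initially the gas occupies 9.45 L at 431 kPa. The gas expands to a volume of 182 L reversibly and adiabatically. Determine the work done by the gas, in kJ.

W ≈ 5.26 kJ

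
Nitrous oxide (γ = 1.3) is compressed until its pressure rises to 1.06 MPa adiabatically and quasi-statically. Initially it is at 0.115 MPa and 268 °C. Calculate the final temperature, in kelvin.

T₂ ≈ 903 K

Adiabatic: T₂/T₁ = (P₂/P₁)^((γ−1)/γ).
T₁ = 268 °C = 541.1 K.
T₂ = 541.1 × (1.06/0.115)^(0.231) = 903.5 K.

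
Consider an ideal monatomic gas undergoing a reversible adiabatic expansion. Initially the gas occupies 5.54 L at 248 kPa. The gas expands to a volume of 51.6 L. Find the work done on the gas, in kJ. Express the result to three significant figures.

W ≈ -1.60 kJ

γ = 5/3 for a monatomic ideal gas.
P₂ = P₁(V₁/V₂)^γ = 248×(5.54/51.6)^(5/3) = 6.015 kPa.
For a reversible adiabat, W_by_gas = (P₁V₁ − P₂V₂)/(γ−1).
W_by = (248000×0.00554 − 6015×0.0516) / (2/3) = 1595 J.
W_on_gas = −W_by = -1595 J.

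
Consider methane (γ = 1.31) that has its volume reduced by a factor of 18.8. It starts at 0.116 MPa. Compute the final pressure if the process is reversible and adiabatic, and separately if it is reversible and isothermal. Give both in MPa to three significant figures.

Isothermal: P₂ = P₁(V₁/V₂) = 0.116×18.8 = 2.181 MPa.
Adiabatic: P₂ = P₁(V₁/V₂)^γ = 0.116×18.8^(1.31) = 5.415 MPa.

adiabatic: 5.42 MPa; isothermal: 2.18 MPa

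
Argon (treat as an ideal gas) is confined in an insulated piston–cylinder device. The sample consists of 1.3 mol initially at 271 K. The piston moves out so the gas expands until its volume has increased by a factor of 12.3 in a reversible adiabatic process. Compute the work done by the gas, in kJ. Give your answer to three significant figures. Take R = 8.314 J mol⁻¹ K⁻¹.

W ≈ 3.57 kJ

For a reversible adiabat TV^(γ−1) is constant, so T₂ = T₁ (V₁/V₂)^(γ−1).
γ = 5/3 for a monatomic ideal gas, so γ−1 = 2/3.
T₂ = 271 × (1/12.3)^(2/3) = 50.86 K.
Q = 0, so ΔU = W_on_gas = nCᵥΔT with Cᵥ = R/(γ−1) = 12.47 J/(mol·K).
ΔU = 1.3 × 12.47 × (50.86 − 271) = -3569 J.
Work done by the gas = −ΔU = 3569 J.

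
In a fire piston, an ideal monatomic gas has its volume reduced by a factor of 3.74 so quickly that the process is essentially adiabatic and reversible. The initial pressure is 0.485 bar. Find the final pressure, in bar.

P₂ ≈ 4.37 bar

Adiabatic: P₁V₁^γ = P₂V₂^γ ⇒ P₂ = P₁ (V₁/V₂)^γ.
For a monatomic ideal gas γ = 5/3.
P₂ = 0.485 × 3.74^(5/3) = 4.37 bar.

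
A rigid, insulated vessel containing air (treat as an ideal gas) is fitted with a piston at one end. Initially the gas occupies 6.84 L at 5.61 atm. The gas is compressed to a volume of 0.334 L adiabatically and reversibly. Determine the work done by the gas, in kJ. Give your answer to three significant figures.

W ≈ -22.8 kJ

γ = 7/5 for a diatomic ideal gas.
P₂ = P₁(V₁/V₂)^γ = 5.61×(6.84/0.334)^(7/5) = 384.4 atm.
For a reversible adiabat, W_by_gas = (P₁V₁ − P₂V₂)/(γ−1).
W_by = (568400×0.00684 − 3.895×10^7×0.000334) / (2/5) = -22800 J.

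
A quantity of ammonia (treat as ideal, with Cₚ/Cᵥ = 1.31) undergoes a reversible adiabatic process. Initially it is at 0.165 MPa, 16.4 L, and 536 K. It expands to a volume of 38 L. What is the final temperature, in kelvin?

T₂ ≈ 413 K

Adiabatic: T₁V₁^(γ−1) = T₂V₂^(γ−1) ⇒ T₂ = T₁ (V₁/V₂)^(γ−1).
T₂ = 536 × (16.4/38)^(0.31) = 413.1 K.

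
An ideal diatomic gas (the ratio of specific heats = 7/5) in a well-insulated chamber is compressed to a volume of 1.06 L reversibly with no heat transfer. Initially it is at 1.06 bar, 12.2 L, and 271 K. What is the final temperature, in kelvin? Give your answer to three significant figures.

T₂ ≈ 720 K

Adiabatic: T₁V₁^(γ−1) = T₂V₂^(γ−1) ⇒ T₂ = T₁ (V₁/V₂)^(γ−1).
T₂ = 271 × (12.2/1.06)^(2/5) = 720.1 K.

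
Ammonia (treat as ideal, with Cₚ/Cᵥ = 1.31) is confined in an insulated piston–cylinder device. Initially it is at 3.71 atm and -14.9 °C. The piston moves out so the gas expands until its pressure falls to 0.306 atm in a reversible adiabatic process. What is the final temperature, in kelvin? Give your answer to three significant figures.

T₂ ≈ 143 K

Adiabatic: T₂/T₁ = (P₂/P₁)^((γ−1)/γ).
T₁ = -14.9 °C = 258.2 K.
T₂ = 258.2 × (0.306/3.71)^(0.237) = 143.1 K.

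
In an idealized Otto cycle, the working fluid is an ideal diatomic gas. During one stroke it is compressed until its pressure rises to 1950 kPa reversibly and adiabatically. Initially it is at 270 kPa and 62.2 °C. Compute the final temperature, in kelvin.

T₂ ≈ 590 K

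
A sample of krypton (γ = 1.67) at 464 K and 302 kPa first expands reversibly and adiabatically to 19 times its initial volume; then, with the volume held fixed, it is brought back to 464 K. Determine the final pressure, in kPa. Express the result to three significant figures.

P₃ ≈ 15.9 kPa

Adiabatic step (PV^γ = const): P₂ = 302×(1/19)^(1.67) = 2.21 kPa; T₂ = 464×(1/19)^(0.67) = 64.53 K.
Isochoric: P₃ = P₂(T₃/T₂) = 2.21 × (464/64.53) = 15.89 kPa.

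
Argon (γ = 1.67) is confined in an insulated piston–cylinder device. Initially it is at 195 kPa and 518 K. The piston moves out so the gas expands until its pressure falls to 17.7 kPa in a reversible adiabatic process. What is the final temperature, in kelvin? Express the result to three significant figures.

Along an adiabat T P^((1−γ)/γ) is constant, so T₂ = T₁ (P₂/P₁)^((γ−1)/γ).
T₂ = 518 × (17.7/195)^(0.401) = 197.8 K.

T₂ ≈ 198 K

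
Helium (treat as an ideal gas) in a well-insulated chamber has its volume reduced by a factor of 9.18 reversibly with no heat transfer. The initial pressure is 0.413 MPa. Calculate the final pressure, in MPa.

P₂ ≈ 16.6 MPa

Since PV^γ is constant along a reversible adiabat, P₂ = P₁ (V₁/V₂)^γ.
For a monatomic ideal gas γ = 5/3.
P₂ = 0.413 × 9.18^(5/3) = 16.62 MPa.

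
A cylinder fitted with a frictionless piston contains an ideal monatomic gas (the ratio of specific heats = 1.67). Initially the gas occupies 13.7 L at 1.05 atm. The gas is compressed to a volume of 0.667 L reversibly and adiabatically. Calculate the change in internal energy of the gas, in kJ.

ΔU ≈ 14.3 kJ

P₂ = P₁(V₁/V₂)^γ = 1.05×(13.7/0.667)^(1.67) = 163.4 atm.
For a reversible adiabat, W_by_gas = (P₁V₁ − P₂V₂)/(γ−1).
W_by = (106400×0.0137 − 1.656×10^7×0.000667) / (0.67) = -14310 J.
Q = 0 ⇒ ΔU = −W_by = 14310 J.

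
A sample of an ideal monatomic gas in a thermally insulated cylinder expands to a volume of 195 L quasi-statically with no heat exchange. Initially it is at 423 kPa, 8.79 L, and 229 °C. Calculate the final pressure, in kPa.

Adiabatic: P₁V₁^γ = P₂V₂^γ ⇒ P₂ = P₁ (V₁/V₂)^γ.
γ = 5/3 for a monatomic ideal gas.
P₂ = 423 × (8.79/195)^(5/3) = 2.415 kPa.

P₂ ≈ 2.42 kPa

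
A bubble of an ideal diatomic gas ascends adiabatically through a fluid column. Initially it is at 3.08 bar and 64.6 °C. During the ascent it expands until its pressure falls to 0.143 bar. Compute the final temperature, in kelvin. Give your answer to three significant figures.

Adiabatic: T₂/T₁ = (P₂/P₁)^((γ−1)/γ).
For a diatomic ideal gas γ = 7/5, so (γ−1)/γ = 2/7.
T₁ = 64.6 °C = 337.8 K.
T₂ = 337.8 × (0.143/3.08)^(2/7) = 140.5 K.

T₂ ≈ 141 K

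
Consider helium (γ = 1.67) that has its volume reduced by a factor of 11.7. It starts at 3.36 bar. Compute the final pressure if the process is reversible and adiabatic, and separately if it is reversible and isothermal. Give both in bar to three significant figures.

Isothermal: P₂ = P₁(V₁/V₂) = 3.36×11.7 = 39.31 bar.
Adiabatic: P₂ = P₁(V₁/V₂)^γ = 3.36×11.7^(1.67) = 204.3 bar.

adiabatic: 204 bar; isothermal: 39.3 bar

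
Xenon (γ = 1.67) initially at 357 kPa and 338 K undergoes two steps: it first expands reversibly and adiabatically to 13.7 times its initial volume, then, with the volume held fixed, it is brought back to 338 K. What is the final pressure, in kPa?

Adiabatic step (PV^γ = const): P₂ = 357×(1/13.7)^(1.67) = 4.512 kPa; T₂ = 338×(1/13.7)^(0.67) = 58.52 K.
Isochoric: P₃ = P₂(T₃/T₂) = 4.512 × (338/58.52) = 26.06 kPa.

P₃ ≈ 26.1 kPa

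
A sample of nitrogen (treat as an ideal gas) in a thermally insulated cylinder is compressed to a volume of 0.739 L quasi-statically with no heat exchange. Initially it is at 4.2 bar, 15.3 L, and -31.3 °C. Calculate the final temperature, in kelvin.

Adiabatic: T₁V₁^(γ−1) = T₂V₂^(γ−1) ⇒ T₂ = T₁ (V₁/V₂)^(γ−1).
γ = 7/5 for a diatomic ideal gas.
T₁ = -31.3 °C = 241.8 K.
T₂ = 241.8 × (15.3/0.739)^(2/5) = 812.8 K.

T₂ ≈ 813 K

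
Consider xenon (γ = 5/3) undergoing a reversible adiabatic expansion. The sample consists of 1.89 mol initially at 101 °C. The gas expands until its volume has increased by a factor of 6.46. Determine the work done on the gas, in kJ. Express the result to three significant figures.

For a reversible adiabat TV^(γ−1) is constant, so T₂ = T₁ (V₁/V₂)^(γ−1).
T₁ = 101 °C = 374.1 K.
T₂ = 374.1 × (1/6.46)^(2/3) = 107.9 K.
Q = 0, so ΔU = W_on_gas = nCᵥΔT with Cᵥ = R/(γ−1) = 12.47 J/(mol·K).
ΔU = 1.89 × 12.47 × (107.9 − 374.1) = -6276 J.

W ≈ -6.28 kJ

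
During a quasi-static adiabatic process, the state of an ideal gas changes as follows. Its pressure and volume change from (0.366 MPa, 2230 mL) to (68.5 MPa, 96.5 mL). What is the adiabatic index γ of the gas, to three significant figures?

γ ≈ 1.67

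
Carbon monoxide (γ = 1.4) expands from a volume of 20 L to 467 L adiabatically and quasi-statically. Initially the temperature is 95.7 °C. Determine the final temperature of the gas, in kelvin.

Adiabatic: T₁V₁^(γ−1) = T₂V₂^(γ−1) ⇒ T₂ = T₁ (V₁/V₂)^(γ−1).
T₁ = 95.7 °C = 368.8 K.
T₂ = 368.8 × (20/467)^(0.4) = 104.6 K.

T₂ ≈ 105 K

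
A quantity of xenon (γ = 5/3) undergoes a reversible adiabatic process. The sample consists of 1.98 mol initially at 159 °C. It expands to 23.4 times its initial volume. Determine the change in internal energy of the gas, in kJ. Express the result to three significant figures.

ΔU ≈ -9.37 kJ

For a reversible adiabat TV^(γ−1) is constant, so T₂ = T₁ (V₁/V₂)^(γ−1).
T₁ = 159 °C = 432.1 K.
T₂ = 432.1 × (1/23.4)^(2/3) = 52.82 K.
Q = 0, so ΔU = W_on_gas = nCᵥΔT with Cᵥ = R/(γ−1) = 12.47 J/(mol·K).
ΔU = 1.98 × 12.47 × (52.82 − 432.1) = -9367 J.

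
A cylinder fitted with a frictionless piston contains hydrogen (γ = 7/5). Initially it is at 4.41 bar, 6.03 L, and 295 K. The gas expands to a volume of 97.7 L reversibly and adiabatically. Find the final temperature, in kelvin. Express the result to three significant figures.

Adiabatic: T₁V₁^(γ−1) = T₂V₂^(γ−1) ⇒ T₂ = T₁ (V₁/V₂)^(γ−1).
T₂ = 295 × (6.03/97.7)^(2/5) = 96.83 K.

T₂ ≈ 96.8 K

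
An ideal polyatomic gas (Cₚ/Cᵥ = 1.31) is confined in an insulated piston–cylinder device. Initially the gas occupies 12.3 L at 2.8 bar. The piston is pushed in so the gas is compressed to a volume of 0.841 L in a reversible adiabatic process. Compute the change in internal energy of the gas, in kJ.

P₂ = P₁(V₁/V₂)^γ = 2.8×(12.3/0.841)^(1.31) = 94.07 bar.
For a reversible adiabat, W_by_gas = (P₁V₁ − P₂V₂)/(γ−1).
W_by = (280000×0.0123 − 9.407×10^6×0.000841) / (0.31) = -14410 J.
Q = 0 ⇒ ΔU = −W_by = 14410 J.

ΔU ≈ 14.4 kJ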